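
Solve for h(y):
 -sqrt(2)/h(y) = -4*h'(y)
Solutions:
 h(y) = -sqrt(C1 + 2*sqrt(2)*y)/2
 h(y) = sqrt(C1 + 2*sqrt(2)*y)/2


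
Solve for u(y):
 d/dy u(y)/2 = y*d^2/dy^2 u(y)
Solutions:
 u(y) = C1 + C2*y^(3/2)


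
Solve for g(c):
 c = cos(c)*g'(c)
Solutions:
 g(c) = C1 + Integral(c/cos(c), c)


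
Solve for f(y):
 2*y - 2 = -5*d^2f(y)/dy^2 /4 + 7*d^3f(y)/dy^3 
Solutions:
 f(y) = C1 + C2*y + C3*exp(5*y/28) - 4*y^3/15 - 92*y^2/25


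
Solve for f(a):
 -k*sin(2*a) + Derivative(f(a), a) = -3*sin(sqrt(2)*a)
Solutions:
 f(a) = C1 - k*cos(2*a)/2 + 3*sqrt(2)*cos(sqrt(2)*a)/2


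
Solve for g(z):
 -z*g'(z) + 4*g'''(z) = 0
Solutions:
 g(z) = C1 + Integral(C2*airyai(2^(1/3)*z/2) + C3*airybi(2^(1/3)*z/2), z)


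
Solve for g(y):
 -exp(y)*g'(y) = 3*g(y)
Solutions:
 g(y) = C1*exp(3*exp(-y))


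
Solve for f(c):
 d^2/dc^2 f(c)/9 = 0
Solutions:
 f(c) = C1 + C2*c


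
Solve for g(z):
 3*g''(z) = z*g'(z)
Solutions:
 g(z) = C1 + C2*erfi(sqrt(6)*z/6)


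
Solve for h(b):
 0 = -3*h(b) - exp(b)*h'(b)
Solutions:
 h(b) = C1*exp(3*exp(-b))


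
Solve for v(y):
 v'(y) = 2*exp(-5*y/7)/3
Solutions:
 v(y) = C1 - 14*exp(-5*y/7)/15


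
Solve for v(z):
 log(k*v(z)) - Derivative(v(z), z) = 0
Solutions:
 li(k*v(z))/k = C1 + z


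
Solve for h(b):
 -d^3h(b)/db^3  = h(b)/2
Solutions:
 h(b) = C3*exp(-2^(2/3)*b/2) + (C1*sin(2^(2/3)*sqrt(3)*b/4) + C2*cos(2^(2/3)*sqrt(3)*b/4))*exp(2^(2/3)*b/4)


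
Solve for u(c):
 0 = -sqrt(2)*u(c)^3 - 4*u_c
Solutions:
 u(c) = -sqrt(2)*sqrt(-1/(C1 - sqrt(2)*c))
 u(c) = sqrt(2)*sqrt(-1/(C1 - sqrt(2)*c))


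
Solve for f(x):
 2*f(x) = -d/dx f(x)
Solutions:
 f(x) = C1*exp(-2*x)


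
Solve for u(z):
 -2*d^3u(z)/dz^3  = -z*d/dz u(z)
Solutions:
 u(z) = C1 + Integral(C2*airyai(2^(2/3)*z/2) + C3*airybi(2^(2/3)*z/2), z)


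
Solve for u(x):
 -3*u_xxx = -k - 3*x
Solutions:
 u(x) = C1 + C2*x + C3*x^2 + k*x^3/18 + x^4/24


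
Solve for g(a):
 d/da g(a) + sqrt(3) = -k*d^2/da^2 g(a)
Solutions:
 g(a) = C1 + C2*exp(-a/k) - sqrt(3)*a


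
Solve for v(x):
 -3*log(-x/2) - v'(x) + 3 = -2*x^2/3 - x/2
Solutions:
 v(x) = C1 + 2*x^3/9 + x^2/4 - 3*x*log(-x) + 3*x*(log(2) + 2)


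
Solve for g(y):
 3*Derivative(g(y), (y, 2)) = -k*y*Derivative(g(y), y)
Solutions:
 g(y) = Piecewise((-sqrt(6)*sqrt(pi)*C1*erf(sqrt(6)*sqrt(k)*y/6)/(2*sqrt(k)) - C2, (k > 0) | (k < 0)), (-C1*y - C2, True))


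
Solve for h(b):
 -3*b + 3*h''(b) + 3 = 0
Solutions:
 h(b) = C1 + C2*b + b^3/6 - b^2/2


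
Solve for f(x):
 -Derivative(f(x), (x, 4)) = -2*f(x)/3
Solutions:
 f(x) = C1*exp(-2^(1/4)*3^(3/4)*x/3) + C2*exp(2^(1/4)*3^(3/4)*x/3) + C3*sin(2^(1/4)*3^(3/4)*x/3) + C4*cos(2^(1/4)*3^(3/4)*x/3)


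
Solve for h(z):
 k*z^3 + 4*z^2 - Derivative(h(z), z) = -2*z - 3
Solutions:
 h(z) = C1 + k*z^4/4 + 4*z^3/3 + z^2 + 3*z


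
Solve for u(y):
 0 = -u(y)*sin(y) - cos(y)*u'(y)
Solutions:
 u(y) = C1*cos(y)


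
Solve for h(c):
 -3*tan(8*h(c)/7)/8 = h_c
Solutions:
 h(c) = -7*asin(C1*exp(-3*c/7))/8 + 7*pi/8
 h(c) = 7*asin(C1*exp(-3*c/7))/8


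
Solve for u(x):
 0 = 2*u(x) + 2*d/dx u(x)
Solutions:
 u(x) = C1*exp(-x)


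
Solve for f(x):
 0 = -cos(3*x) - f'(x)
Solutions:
 f(x) = C1 - sin(3*x)/3


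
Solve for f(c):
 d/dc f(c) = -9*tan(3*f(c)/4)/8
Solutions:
 f(c) = -4*asin(C1*exp(-27*c/32))/3 + 4*pi/3
 f(c) = 4*asin(C1*exp(-27*c/32))/3


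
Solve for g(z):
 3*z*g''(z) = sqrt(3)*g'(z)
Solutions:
 g(z) = C1 + C2*z^(sqrt(3)/3 + 1)


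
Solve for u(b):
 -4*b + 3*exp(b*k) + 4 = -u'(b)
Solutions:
 u(b) = C1 + 2*b^2 - 4*b - 3*exp(b*k)/k


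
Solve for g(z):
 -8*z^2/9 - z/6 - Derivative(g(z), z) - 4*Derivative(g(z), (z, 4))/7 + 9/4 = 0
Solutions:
 g(z) = C1 + C4*exp(-14^(1/3)*z/2) - 8*z^3/27 - z^2/12 + 9*z/4 + (C2*sin(14^(1/3)*sqrt(3)*z/4) + C3*cos(14^(1/3)*sqrt(3)*z/4))*exp(14^(1/3)*z/4)


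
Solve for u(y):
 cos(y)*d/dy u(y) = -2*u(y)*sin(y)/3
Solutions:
 u(y) = C1*cos(y)^(2/3)


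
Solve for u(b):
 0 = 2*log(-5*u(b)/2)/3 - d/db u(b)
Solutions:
 -3*Integral(1/(log(-_y) - log(2) + log(5)), (_y, u(b)))/2 = C1 - b


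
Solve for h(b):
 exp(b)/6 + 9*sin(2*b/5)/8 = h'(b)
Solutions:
 h(b) = C1 + exp(b)/6 - 45*cos(2*b/5)/16


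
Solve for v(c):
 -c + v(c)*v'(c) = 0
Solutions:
 v(c) = -sqrt(C1 + c^2)
 v(c) = sqrt(C1 + c^2)


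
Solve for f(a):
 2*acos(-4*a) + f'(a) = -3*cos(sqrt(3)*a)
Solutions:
 f(a) = C1 - 2*a*acos(-4*a) - sqrt(1 - 16*a^2)/2 - sqrt(3)*sin(sqrt(3)*a)


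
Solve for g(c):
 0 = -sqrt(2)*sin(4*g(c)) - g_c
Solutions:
 g(c) = -acos((-C1 - exp(8*sqrt(2)*c))/(C1 - exp(8*sqrt(2)*c)))/4 + pi/2
 g(c) = acos((-C1 - exp(8*sqrt(2)*c))/(C1 - exp(8*sqrt(2)*c)))/4


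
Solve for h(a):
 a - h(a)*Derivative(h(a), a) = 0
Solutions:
 h(a) = -sqrt(C1 + a^2)
 h(a) = sqrt(C1 + a^2)


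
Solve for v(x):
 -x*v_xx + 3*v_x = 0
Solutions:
 v(x) = C1 + C2*x^4


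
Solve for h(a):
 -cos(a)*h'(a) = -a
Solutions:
 h(a) = C1 + Integral(a/cos(a), a)


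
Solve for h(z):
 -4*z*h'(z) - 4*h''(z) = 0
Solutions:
 h(z) = C1 + C2*erf(sqrt(2)*z/2)


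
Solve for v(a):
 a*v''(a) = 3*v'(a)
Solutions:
 v(a) = C1 + C2*a^4


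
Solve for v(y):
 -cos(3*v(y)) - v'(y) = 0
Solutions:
 v(y) = -asin((C1 + exp(6*y))/(C1 - exp(6*y)))/3 + pi/3
 v(y) = asin((C1 + exp(6*y))/(C1 - exp(6*y)))/3


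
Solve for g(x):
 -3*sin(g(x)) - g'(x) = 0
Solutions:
 g(x) = -acos((-C1 - exp(6*x))/(C1 - exp(6*x))) + 2*pi
 g(x) = acos((-C1 - exp(6*x))/(C1 - exp(6*x)))


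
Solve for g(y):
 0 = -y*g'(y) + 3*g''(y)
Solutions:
 g(y) = C1 + C2*erfi(sqrt(6)*y/6)


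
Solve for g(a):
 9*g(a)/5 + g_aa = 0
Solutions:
 g(a) = C1*sin(3*sqrt(5)*a/5) + C2*cos(3*sqrt(5)*a/5)


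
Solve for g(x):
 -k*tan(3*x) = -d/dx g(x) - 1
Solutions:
 g(x) = C1 - k*log(cos(3*x))/3 - x


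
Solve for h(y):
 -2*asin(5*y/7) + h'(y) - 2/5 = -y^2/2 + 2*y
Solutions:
 h(y) = C1 - y^3/6 + y^2 + 2*y*asin(5*y/7) + 2*y/5 + 2*sqrt(49 - 25*y^2)/5


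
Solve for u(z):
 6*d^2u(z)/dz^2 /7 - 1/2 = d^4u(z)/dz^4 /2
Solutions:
 u(z) = C1 + C2*z + C3*exp(-2*sqrt(21)*z/7) + C4*exp(2*sqrt(21)*z/7) + 7*z^2/24


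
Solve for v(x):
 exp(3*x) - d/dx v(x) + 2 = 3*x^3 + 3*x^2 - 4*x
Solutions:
 v(x) = C1 - 3*x^4/4 - x^3 + 2*x^2 + 2*x + exp(3*x)/3


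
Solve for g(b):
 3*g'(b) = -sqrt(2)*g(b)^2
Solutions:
 g(b) = 3/(C1 + sqrt(2)*b)


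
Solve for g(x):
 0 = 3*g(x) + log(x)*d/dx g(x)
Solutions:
 g(x) = C1*exp(-3*li(x))


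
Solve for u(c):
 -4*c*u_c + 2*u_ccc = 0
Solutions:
 u(c) = C1 + Integral(C2*airyai(2^(1/3)*c) + C3*airybi(2^(1/3)*c), c)


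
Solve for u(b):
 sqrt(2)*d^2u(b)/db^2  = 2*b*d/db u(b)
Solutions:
 u(b) = C1 + C2*erfi(2^(3/4)*b/2)


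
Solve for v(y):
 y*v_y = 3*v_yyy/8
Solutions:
 v(y) = C1 + Integral(C2*airyai(2*3^(2/3)*y/3) + C3*airybi(2*3^(2/3)*y/3), y)


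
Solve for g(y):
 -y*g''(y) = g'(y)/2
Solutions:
 g(y) = C1 + C2*sqrt(y)


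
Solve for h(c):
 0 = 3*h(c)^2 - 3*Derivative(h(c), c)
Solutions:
 h(c) = -1/(C1 + c)


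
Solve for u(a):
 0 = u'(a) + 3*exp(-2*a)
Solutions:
 u(a) = C1 + 3*exp(-2*a)/2


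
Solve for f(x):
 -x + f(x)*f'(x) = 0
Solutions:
 f(x) = -sqrt(C1 + x^2)
 f(x) = sqrt(C1 + x^2)


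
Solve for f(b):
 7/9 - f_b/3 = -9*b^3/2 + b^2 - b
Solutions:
 f(b) = C1 + 27*b^4/8 - b^3 + 3*b^2/2 + 7*b/3


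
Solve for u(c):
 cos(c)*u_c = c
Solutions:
 u(c) = C1 + Integral(c/cos(c), c)


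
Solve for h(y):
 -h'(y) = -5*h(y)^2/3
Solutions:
 h(y) = -3/(C1 + 5*y)


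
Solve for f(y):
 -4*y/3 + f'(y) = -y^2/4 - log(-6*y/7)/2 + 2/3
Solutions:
 f(y) = C1 - y^3/12 + 2*y^2/3 - y*log(-y)/2 + y*(-3*log(6) + 3*log(7) + 7)/6


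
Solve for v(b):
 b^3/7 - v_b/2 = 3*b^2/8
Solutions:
 v(b) = C1 + b^4/14 - b^3/4


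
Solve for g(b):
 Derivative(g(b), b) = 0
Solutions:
 g(b) = C1


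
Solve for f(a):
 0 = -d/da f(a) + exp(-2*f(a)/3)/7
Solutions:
 f(a) = 3*log(-sqrt(C1 + a)) - 3*log(21) + 3*log(42)/2
 f(a) = 3*log(C1 + a)/2 - 3*log(21) + 3*log(42)/2


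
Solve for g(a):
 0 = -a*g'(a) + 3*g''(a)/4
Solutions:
 g(a) = C1 + C2*erfi(sqrt(6)*a/3)


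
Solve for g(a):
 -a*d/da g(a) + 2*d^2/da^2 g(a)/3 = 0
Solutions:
 g(a) = C1 + C2*erfi(sqrt(3)*a/2)


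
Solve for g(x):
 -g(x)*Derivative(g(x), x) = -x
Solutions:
 g(x) = -sqrt(C1 + x^2)
 g(x) = sqrt(C1 + x^2)


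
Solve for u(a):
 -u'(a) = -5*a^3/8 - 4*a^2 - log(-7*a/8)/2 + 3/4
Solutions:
 u(a) = C1 + 5*a^4/32 + 4*a^3/3 + a*log(-a)/2 + a*(-2*log(2) - 5/4 + log(14)/2)


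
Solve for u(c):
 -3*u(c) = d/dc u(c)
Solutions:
 u(c) = C1*exp(-3*c)


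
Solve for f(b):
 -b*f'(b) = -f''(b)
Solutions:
 f(b) = C1 + C2*erfi(sqrt(2)*b/2)


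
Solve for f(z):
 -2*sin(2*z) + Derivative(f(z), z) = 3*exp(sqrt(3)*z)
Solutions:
 f(z) = C1 + sqrt(3)*exp(sqrt(3)*z) - cos(2*z)


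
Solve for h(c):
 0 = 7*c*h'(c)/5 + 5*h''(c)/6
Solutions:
 h(c) = C1 + C2*erf(sqrt(21)*c/5)


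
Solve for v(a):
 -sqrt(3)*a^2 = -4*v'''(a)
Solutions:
 v(a) = C1 + C2*a + C3*a^2 + sqrt(3)*a^5/240


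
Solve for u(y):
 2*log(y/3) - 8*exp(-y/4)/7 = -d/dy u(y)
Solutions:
 u(y) = C1 - 2*y*log(y) + 2*y*(1 + log(3)) - 32*exp(-y/4)/7


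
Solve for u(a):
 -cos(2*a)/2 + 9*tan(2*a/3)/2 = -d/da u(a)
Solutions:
 u(a) = C1 + 27*log(cos(2*a/3))/4 + sin(2*a)/4


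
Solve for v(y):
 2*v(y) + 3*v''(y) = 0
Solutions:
 v(y) = C1*sin(sqrt(6)*y/3) + C2*cos(sqrt(6)*y/3)


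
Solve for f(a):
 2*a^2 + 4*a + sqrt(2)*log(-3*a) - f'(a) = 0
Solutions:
 f(a) = C1 + 2*a^3/3 + 2*a^2 + sqrt(2)*a*log(-a) + sqrt(2)*a*(-1 + log(3))


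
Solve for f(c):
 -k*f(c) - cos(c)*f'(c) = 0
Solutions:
 f(c) = C1*exp(k*(log(sin(c) - 1) - log(sin(c) + 1))/2)


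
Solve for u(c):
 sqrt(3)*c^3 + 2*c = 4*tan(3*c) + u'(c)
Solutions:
 u(c) = C1 + sqrt(3)*c^4/4 + c^2 + 4*log(cos(3*c))/3


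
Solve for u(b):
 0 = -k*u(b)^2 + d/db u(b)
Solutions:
 u(b) = -1/(C1 + b*k)


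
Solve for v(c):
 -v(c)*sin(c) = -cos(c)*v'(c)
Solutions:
 v(c) = C1/cos(c)


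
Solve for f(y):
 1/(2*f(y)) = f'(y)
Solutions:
 f(y) = -sqrt(C1 + y)
 f(y) = sqrt(C1 + y)


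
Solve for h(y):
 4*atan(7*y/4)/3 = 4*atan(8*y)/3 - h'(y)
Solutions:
 h(y) = C1 - 4*y*atan(7*y/4)/3 + 4*y*atan(8*y)/3 + 8*log(49*y^2 + 16)/21 - log(64*y^2 + 1)/12


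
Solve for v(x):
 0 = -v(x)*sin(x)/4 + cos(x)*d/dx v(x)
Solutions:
 v(x) = C1/cos(x)^(1/4)


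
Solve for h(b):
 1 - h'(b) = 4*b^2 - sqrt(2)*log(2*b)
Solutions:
 h(b) = C1 - 4*b^3/3 + sqrt(2)*b*log(b) - sqrt(2)*b + sqrt(2)*b*log(2) + b


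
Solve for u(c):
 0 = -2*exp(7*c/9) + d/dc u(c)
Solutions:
 u(c) = C1 + 18*exp(7*c/9)/7


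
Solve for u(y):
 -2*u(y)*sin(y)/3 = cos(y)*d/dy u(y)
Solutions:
 u(y) = C1*cos(y)^(2/3)


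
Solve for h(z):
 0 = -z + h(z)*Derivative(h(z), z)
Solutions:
 h(z) = -sqrt(C1 + z^2)
 h(z) = sqrt(C1 + z^2)


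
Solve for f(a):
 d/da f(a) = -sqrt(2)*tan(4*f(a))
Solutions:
 f(a) = -asin(C1*exp(-4*sqrt(2)*a))/4 + pi/4
 f(a) = asin(C1*exp(-4*sqrt(2)*a))/4


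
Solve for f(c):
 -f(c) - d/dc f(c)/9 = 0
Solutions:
 f(c) = C1*exp(-9*c)


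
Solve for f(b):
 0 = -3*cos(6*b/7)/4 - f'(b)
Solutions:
 f(b) = C1 - 7*sin(6*b/7)/8


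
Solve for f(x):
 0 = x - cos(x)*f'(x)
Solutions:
 f(x) = C1 + Integral(x/cos(x), x)


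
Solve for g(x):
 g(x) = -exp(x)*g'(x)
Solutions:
 g(x) = C1*exp(exp(-x))


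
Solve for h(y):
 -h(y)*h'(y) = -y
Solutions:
 h(y) = -sqrt(C1 + y^2)
 h(y) = sqrt(C1 + y^2)


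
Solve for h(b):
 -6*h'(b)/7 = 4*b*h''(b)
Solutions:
 h(b) = C1 + C2*b^(11/14)


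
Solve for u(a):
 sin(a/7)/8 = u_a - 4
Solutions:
 u(a) = C1 + 4*a - 7*cos(a/7)/8


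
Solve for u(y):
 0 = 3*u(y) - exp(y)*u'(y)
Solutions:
 u(y) = C1*exp(-3*exp(-y))


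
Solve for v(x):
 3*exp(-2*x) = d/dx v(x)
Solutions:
 v(x) = C1 - 3*exp(-2*x)/2


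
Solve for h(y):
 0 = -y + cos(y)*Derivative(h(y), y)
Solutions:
 h(y) = C1 + Integral(y/cos(y), y)


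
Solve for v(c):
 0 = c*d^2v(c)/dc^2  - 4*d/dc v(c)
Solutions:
 v(c) = C1 + C2*c^5


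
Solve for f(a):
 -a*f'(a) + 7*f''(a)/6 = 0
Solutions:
 f(a) = C1 + C2*erfi(sqrt(21)*a/7)


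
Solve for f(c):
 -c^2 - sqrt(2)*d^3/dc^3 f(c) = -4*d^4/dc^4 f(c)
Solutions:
 f(c) = C1 + C2*c + C3*c^2 + C4*exp(sqrt(2)*c/4) - sqrt(2)*c^5/120 - c^4/6 - 4*sqrt(2)*c^3/3


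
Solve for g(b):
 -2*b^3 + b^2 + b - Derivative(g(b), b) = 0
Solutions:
 g(b) = C1 - b^4/2 + b^3/3 + b^2/2


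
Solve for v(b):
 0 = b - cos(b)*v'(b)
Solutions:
 v(b) = C1 + Integral(b/cos(b), b)


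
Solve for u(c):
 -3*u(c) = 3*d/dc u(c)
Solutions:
 u(c) = C1*exp(-c)


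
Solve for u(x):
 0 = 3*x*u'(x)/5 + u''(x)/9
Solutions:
 u(x) = C1 + C2*erf(3*sqrt(30)*x/10)


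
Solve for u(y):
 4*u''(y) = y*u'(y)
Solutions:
 u(y) = C1 + C2*erfi(sqrt(2)*y/4)


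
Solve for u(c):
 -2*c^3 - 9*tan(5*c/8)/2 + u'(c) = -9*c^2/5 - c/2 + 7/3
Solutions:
 u(c) = C1 + c^4/2 - 3*c^3/5 - c^2/4 + 7*c/3 - 36*log(cos(5*c/8))/5


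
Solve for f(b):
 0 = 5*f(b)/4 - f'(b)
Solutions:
 f(b) = C1*exp(5*b/4)


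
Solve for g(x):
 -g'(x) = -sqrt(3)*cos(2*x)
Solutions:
 g(x) = C1 + sqrt(3)*sin(2*x)/2


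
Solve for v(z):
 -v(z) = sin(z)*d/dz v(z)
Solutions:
 v(z) = C1*sqrt(cos(z) + 1)/sqrt(cos(z) - 1)


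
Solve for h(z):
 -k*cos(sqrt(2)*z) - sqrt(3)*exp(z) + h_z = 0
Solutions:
 h(z) = C1 + sqrt(2)*k*sin(sqrt(2)*z)/2 + sqrt(3)*exp(z)


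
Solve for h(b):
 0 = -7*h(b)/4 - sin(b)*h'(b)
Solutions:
 h(b) = C1*(cos(b) + 1)^(7/8)/(cos(b) - 1)^(7/8)


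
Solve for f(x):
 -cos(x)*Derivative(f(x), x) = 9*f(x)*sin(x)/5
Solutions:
 f(x) = C1*cos(x)^(9/5)


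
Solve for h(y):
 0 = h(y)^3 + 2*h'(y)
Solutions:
 h(y) = -sqrt(-1/(C1 - y))
 h(y) = sqrt(-1/(C1 - y))


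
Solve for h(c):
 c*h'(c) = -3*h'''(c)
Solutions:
 h(c) = C1 + Integral(C2*airyai(-3^(2/3)*c/3) + C3*airybi(-3^(2/3)*c/3), c)


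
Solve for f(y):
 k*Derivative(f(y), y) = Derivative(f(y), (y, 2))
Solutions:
 f(y) = C1 + C2*exp(k*y)


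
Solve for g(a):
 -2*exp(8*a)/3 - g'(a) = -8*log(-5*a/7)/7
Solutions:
 g(a) = C1 + 8*a*log(-a)/7 + 8*a*(-log(7) - 1 + log(5))/7 - exp(8*a)/12


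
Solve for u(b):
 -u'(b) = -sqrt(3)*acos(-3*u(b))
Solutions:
 Integral(1/acos(-3*_y), (_y, u(b))) = C1 + sqrt(3)*b


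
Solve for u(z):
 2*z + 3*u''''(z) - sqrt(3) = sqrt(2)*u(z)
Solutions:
 u(z) = C1*exp(-2^(1/8)*3^(3/4)*z/3) + C2*exp(2^(1/8)*3^(3/4)*z/3) + C3*sin(2^(1/8)*3^(3/4)*z/3) + C4*cos(2^(1/8)*3^(3/4)*z/3) + sqrt(2)*z - sqrt(6)/2


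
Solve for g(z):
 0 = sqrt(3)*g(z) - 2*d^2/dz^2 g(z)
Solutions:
 g(z) = C1*exp(-sqrt(2)*3^(1/4)*z/2) + C2*exp(sqrt(2)*3^(1/4)*z/2)


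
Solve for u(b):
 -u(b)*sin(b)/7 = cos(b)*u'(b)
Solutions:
 u(b) = C1*cos(b)^(1/7)


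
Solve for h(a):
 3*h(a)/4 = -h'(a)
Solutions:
 h(a) = C1*exp(-3*a/4)


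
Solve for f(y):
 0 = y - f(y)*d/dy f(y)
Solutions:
 f(y) = -sqrt(C1 + y^2)
 f(y) = sqrt(C1 + y^2)


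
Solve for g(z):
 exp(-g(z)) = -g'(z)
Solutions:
 g(z) = log(C1 - z)


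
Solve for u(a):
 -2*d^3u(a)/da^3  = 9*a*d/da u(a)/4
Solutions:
 u(a) = C1 + Integral(C2*airyai(-3^(2/3)*a/2) + C3*airybi(-3^(2/3)*a/2), a)


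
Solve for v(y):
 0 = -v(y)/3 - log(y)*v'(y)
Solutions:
 v(y) = C1*exp(-li(y)/3)


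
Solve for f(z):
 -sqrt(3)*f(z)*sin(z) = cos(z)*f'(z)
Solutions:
 f(z) = C1*cos(z)^(sqrt(3))


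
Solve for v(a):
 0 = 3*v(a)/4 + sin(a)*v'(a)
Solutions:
 v(a) = C1*(cos(a) + 1)^(3/8)/(cos(a) - 1)^(3/8)


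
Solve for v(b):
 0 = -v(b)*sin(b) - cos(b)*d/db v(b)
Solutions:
 v(b) = C1*cos(b)


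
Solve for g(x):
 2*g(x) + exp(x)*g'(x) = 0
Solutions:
 g(x) = C1*exp(2*exp(-x))


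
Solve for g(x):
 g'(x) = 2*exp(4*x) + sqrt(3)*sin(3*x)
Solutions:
 g(x) = C1 + exp(4*x)/2 - sqrt(3)*cos(3*x)/3


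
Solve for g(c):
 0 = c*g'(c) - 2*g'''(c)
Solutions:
 g(c) = C1 + Integral(C2*airyai(2^(2/3)*c/2) + C3*airybi(2^(2/3)*c/2), c)


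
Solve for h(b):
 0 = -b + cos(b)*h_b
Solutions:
 h(b) = C1 + Integral(b/cos(b), b)


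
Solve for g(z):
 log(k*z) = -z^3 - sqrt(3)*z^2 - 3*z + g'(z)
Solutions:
 g(z) = C1 + z^4/4 + sqrt(3)*z^3/3 + 3*z^2/2 + z*log(k*z) - z


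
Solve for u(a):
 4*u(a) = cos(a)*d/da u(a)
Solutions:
 u(a) = C1*(sin(a)^2 + 2*sin(a) + 1)/(sin(a)^2 - 2*sin(a) + 1)


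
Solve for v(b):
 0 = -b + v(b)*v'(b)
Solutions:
 v(b) = -sqrt(C1 + b^2)
 v(b) = sqrt(C1 + b^2)


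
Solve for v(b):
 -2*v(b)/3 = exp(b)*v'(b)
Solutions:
 v(b) = C1*exp(2*exp(-b)/3)


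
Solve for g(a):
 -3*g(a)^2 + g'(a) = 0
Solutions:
 g(a) = -1/(C1 + 3*a)


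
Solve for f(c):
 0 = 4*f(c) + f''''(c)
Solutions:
 f(c) = (C1*sin(c) + C2*cos(c))*exp(-c) + (C3*sin(c) + C4*cos(c))*exp(c)


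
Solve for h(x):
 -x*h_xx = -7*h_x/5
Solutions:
 h(x) = C1 + C2*x^(12/5)


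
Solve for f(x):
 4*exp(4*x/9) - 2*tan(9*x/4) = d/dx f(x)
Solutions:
 f(x) = C1 + 9*exp(4*x/9) + 8*log(cos(9*x/4))/9


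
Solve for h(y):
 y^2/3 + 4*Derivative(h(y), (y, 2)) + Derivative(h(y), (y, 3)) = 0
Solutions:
 h(y) = C1 + C2*y + C3*exp(-4*y) - y^4/144 + y^3/144 - y^2/192


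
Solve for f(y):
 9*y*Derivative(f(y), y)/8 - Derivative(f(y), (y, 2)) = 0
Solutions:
 f(y) = C1 + C2*erfi(3*y/4)


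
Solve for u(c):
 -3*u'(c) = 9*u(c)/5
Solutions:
 u(c) = C1*exp(-3*c/5)


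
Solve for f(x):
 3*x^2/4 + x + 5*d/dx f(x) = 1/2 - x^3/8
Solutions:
 f(x) = C1 - x^4/160 - x^3/20 - x^2/10 + x/10


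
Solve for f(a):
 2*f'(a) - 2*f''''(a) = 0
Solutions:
 f(a) = C1 + C4*exp(a) + (C2*sin(sqrt(3)*a/2) + C3*cos(sqrt(3)*a/2))*exp(-a/2)


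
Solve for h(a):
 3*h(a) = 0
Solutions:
 h(a) = 0


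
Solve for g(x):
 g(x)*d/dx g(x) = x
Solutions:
 g(x) = -sqrt(C1 + x^2)
 g(x) = sqrt(C1 + x^2)


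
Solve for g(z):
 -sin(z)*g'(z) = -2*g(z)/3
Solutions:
 g(z) = C1*(cos(z) - 1)^(1/3)/(cos(z) + 1)^(1/3)


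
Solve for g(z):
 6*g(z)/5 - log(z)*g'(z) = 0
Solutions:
 g(z) = C1*exp(6*li(z)/5)


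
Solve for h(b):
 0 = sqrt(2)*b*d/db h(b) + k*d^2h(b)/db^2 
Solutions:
 h(b) = C1 + C2*sqrt(k)*erf(2^(3/4)*b*sqrt(1/k)/2)


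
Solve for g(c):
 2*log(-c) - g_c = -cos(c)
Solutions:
 g(c) = C1 + 2*c*log(-c) - 2*c + sin(c)


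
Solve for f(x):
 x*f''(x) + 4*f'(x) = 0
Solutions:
 f(x) = C1 + C2/x^3


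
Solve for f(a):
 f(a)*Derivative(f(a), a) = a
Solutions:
 f(a) = -sqrt(C1 + a^2)
 f(a) = sqrt(C1 + a^2)


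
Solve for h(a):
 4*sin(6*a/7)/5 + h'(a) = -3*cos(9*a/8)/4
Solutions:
 h(a) = C1 - 2*sin(9*a/8)/3 + 14*cos(6*a/7)/15


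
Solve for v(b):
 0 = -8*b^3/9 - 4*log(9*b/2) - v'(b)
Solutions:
 v(b) = C1 - 2*b^4/9 - 4*b*log(b) + b*log(16/6561) + 4*b


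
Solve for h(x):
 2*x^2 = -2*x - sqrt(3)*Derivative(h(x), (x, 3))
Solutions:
 h(x) = C1 + C2*x + C3*x^2 - sqrt(3)*x^5/90 - sqrt(3)*x^4/36


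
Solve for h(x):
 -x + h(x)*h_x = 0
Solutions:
 h(x) = -sqrt(C1 + x^2)
 h(x) = sqrt(C1 + x^2)


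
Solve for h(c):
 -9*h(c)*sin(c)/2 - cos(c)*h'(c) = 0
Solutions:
 h(c) = C1*cos(c)^(9/2)


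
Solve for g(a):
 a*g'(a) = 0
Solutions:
 g(a) = C1


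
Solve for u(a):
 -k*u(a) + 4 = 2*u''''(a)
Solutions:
 u(a) = C1*exp(-2^(3/4)*a*(-k)^(1/4)/2) + C2*exp(2^(3/4)*a*(-k)^(1/4)/2) + C3*exp(-2^(3/4)*I*a*(-k)^(1/4)/2) + C4*exp(2^(3/4)*I*a*(-k)^(1/4)/2) + 4/k


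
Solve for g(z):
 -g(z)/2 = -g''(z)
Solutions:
 g(z) = C1*exp(-sqrt(2)*z/2) + C2*exp(sqrt(2)*z/2)


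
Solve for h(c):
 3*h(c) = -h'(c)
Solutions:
 h(c) = C1*exp(-3*c)


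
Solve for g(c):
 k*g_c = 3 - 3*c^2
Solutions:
 g(c) = C1 - c^3/k + 3*c/k


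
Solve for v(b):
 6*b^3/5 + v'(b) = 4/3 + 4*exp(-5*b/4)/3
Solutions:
 v(b) = C1 - 3*b^4/10 + 4*b/3 - 16*exp(-5*b/4)/15


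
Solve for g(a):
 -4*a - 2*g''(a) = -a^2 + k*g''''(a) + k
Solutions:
 g(a) = C1 + C2*a + C3*exp(-sqrt(2)*a*sqrt(-1/k)) + C4*exp(sqrt(2)*a*sqrt(-1/k)) + a^4/24 - a^3/3 - a^2*k/2


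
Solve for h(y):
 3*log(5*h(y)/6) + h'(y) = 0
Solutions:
 Integral(1/(log(_y) - log(6) + log(5)), (_y, h(y)))/3 = C1 - y


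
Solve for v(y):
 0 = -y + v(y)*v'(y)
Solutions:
 v(y) = -sqrt(C1 + y^2)
 v(y) = sqrt(C1 + y^2)


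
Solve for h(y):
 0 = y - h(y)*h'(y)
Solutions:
 h(y) = -sqrt(C1 + y^2)
 h(y) = sqrt(C1 + y^2)


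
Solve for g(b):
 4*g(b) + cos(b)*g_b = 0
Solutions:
 g(b) = C1*(sin(b)^2 - 2*sin(b) + 1)/(sin(b)^2 + 2*sin(b) + 1)


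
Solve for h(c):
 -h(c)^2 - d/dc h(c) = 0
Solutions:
 h(c) = 1/(C1 + c)


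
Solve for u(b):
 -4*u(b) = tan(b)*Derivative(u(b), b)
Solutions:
 u(b) = C1/sin(b)^4


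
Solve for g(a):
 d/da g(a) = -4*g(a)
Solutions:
 g(a) = C1*exp(-4*a)


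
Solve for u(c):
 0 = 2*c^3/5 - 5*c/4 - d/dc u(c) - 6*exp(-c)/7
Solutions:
 u(c) = C1 + c^4/10 - 5*c^2/8 + 6*exp(-c)/7


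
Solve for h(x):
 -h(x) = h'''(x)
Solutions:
 h(x) = C3*exp(-x) + (C1*sin(sqrt(3)*x/2) + C2*cos(sqrt(3)*x/2))*exp(x/2)


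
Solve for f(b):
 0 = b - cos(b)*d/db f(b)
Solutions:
 f(b) = C1 + Integral(b/cos(b), b)


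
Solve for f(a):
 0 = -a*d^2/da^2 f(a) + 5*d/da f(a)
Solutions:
 f(a) = C1 + C2*a^6


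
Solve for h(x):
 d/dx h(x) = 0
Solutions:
 h(x) = C1


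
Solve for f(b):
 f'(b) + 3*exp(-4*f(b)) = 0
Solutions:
 f(b) = log(-I*(C1 - 12*b)^(1/4))
 f(b) = log(I*(C1 - 12*b)^(1/4))
 f(b) = log(-(C1 - 12*b)^(1/4))
 f(b) = log(C1 - 12*b)/4


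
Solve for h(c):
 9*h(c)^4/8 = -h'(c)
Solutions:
 h(c) = (-3^(2/3)/3 - 3^(1/6)*I)*(1/(C1 + 9*c))^(1/3)
 h(c) = (-3^(2/3)/3 + 3^(1/6)*I)*(1/(C1 + 9*c))^(1/3)
 h(c) = 2*(1/(C1 + 27*c))^(1/3)


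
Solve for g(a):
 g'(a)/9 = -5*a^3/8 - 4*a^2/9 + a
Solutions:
 g(a) = C1 - 45*a^4/32 - 4*a^3/3 + 9*a^2/2


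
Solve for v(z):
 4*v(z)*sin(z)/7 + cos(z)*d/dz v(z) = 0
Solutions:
 v(z) = C1*cos(z)^(4/7)


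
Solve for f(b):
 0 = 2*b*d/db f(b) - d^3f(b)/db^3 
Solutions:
 f(b) = C1 + Integral(C2*airyai(2^(1/3)*b) + C3*airybi(2^(1/3)*b), b)


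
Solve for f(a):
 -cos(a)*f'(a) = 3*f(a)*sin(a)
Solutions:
 f(a) = C1*cos(a)^3


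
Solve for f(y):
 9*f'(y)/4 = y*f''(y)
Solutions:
 f(y) = C1 + C2*y^(13/4)


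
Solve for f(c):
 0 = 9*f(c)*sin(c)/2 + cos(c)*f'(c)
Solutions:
 f(c) = C1*cos(c)^(9/2)


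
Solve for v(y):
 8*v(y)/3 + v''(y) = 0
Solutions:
 v(y) = C1*sin(2*sqrt(6)*y/3) + C2*cos(2*sqrt(6)*y/3)


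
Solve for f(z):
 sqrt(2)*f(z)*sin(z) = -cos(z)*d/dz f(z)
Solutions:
 f(z) = C1*cos(z)^(sqrt(2))


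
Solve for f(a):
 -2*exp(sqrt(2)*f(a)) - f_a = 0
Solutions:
 f(a) = sqrt(2)*(2*log(1/(C1 + 2*a)) - log(2))/4


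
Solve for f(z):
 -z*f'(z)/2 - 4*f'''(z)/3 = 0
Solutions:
 f(z) = C1 + Integral(C2*airyai(-3^(1/3)*z/2) + C3*airybi(-3^(1/3)*z/2), z)


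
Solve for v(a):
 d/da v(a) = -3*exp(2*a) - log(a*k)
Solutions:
 v(a) = C1 - a*log(a*k) + a - 3*exp(2*a)/2


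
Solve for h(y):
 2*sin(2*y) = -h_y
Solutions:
 h(y) = C1 + cos(2*y)


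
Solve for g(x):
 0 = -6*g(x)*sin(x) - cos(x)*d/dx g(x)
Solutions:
 g(x) = C1*cos(x)^6


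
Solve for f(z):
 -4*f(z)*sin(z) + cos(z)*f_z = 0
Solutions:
 f(z) = C1/cos(z)^4


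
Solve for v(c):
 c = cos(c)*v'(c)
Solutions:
 v(c) = C1 + Integral(c/cos(c), c)


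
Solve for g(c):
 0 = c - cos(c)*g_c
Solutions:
 g(c) = C1 + Integral(c/cos(c), c)


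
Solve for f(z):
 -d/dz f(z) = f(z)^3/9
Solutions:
 f(z) = -3*sqrt(2)*sqrt(-1/(C1 - z))/2
 f(z) = 3*sqrt(2)*sqrt(-1/(C1 - z))/2


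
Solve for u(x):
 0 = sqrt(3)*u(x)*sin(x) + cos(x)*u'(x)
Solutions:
 u(x) = C1*cos(x)^(sqrt(3))


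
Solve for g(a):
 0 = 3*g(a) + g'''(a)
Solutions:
 g(a) = C3*exp(-3^(1/3)*a) + (C1*sin(3^(5/6)*a/2) + C2*cos(3^(5/6)*a/2))*exp(3^(1/3)*a/2)


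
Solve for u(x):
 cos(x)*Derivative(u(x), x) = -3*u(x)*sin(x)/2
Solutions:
 u(x) = C1*cos(x)^(3/2)


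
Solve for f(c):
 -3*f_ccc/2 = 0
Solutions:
 f(c) = C1 + C2*c + C3*c^2


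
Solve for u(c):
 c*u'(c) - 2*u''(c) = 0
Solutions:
 u(c) = C1 + C2*erfi(c/2)


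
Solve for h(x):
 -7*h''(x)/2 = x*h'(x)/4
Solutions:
 h(x) = C1 + C2*erf(sqrt(7)*x/14)


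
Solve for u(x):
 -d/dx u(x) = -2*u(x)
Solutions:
 u(x) = C1*exp(2*x)


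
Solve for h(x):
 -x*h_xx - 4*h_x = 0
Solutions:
 h(x) = C1 + C2/x^3


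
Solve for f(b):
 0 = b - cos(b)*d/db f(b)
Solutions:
 f(b) = C1 + Integral(b/cos(b), b)


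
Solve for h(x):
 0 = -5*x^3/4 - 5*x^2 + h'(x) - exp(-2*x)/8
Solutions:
 h(x) = C1 + 5*x^4/16 + 5*x^3/3 - exp(-2*x)/16


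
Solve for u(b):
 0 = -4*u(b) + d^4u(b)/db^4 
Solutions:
 u(b) = C1*exp(-sqrt(2)*b) + C2*exp(sqrt(2)*b) + C3*sin(sqrt(2)*b) + C4*cos(sqrt(2)*b)


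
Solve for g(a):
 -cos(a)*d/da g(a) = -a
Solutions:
 g(a) = C1 + Integral(a/cos(a), a)


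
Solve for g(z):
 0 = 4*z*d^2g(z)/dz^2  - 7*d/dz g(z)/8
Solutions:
 g(z) = C1 + C2*z^(39/32)


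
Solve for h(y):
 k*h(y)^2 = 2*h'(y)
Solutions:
 h(y) = -2/(C1 + k*y)


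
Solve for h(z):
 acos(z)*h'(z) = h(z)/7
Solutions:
 h(z) = C1*exp(Integral(1/acos(z), z)/7)


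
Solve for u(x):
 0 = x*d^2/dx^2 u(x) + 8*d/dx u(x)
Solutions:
 u(x) = C1 + C2/x^7


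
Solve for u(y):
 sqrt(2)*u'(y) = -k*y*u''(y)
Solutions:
 u(y) = C1 + y^(((re(k) - sqrt(2))*re(k) + im(k)^2)/(re(k)^2 + im(k)^2))*(C2*sin(sqrt(2)*log(y)*Abs(im(k))/(re(k)^2 + im(k)^2)) + C3*cos(sqrt(2)*log(y)*im(k)/(re(k)^2 + im(k)^2)))


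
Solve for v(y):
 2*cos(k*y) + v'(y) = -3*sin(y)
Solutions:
 v(y) = C1 + 3*cos(y) - 2*sin(k*y)/k


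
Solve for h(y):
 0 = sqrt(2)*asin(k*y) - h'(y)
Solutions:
 h(y) = C1 + sqrt(2)*Piecewise((y*asin(k*y) + sqrt(-k^2*y^2 + 1)/k, Ne(k, 0)), (0, True))


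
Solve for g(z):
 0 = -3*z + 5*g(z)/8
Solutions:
 g(z) = 24*z/5


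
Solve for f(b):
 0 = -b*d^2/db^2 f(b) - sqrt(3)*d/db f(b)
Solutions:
 f(b) = C1 + C2*b^(1 - sqrt(3))


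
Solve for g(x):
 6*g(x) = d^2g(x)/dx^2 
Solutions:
 g(x) = C1*exp(-sqrt(6)*x) + C2*exp(sqrt(6)*x)


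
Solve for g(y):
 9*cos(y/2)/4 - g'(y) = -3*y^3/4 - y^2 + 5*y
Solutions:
 g(y) = C1 + 3*y^4/16 + y^3/3 - 5*y^2/2 + 9*sin(y/2)/2


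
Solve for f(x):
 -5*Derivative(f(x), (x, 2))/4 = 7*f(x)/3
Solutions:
 f(x) = C1*sin(2*sqrt(105)*x/15) + C2*cos(2*sqrt(105)*x/15)


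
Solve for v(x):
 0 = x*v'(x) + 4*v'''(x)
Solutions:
 v(x) = C1 + Integral(C2*airyai(-2^(1/3)*x/2) + C3*airybi(-2^(1/3)*x/2), x)


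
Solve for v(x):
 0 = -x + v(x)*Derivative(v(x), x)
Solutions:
 v(x) = -sqrt(C1 + x^2)
 v(x) = sqrt(C1 + x^2)


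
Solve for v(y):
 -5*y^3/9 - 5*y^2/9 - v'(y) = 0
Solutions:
 v(y) = C1 - 5*y^4/36 - 5*y^3/27


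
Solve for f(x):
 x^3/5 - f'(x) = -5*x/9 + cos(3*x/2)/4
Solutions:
 f(x) = C1 + x^4/20 + 5*x^2/18 - sin(3*x/2)/6


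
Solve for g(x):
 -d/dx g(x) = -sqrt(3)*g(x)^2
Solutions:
 g(x) = -1/(C1 + sqrt(3)*x)


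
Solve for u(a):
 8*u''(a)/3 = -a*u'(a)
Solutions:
 u(a) = C1 + C2*erf(sqrt(3)*a/4)


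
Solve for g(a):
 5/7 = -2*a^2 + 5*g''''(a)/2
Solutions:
 g(a) = C1 + C2*a + C3*a^2 + C4*a^3 + a^6/450 + a^4/84


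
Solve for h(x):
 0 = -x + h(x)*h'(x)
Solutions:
 h(x) = -sqrt(C1 + x^2)
 h(x) = sqrt(C1 + x^2)


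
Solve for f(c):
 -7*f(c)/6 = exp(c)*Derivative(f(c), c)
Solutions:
 f(c) = C1*exp(7*exp(-c)/6)


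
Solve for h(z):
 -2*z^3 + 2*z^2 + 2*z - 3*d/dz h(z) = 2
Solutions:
 h(z) = C1 - z^4/6 + 2*z^3/9 + z^2/3 - 2*z/3


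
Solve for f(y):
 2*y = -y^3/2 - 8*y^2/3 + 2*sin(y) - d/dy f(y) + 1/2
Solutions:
 f(y) = C1 - y^4/8 - 8*y^3/9 - y^2 + y/2 - 2*cos(y)


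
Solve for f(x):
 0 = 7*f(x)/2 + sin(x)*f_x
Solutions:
 f(x) = C1*(cos(x) + 1)^(7/4)/(cos(x) - 1)^(7/4)


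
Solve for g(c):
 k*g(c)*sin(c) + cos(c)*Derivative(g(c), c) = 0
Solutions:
 g(c) = C1*exp(k*log(cos(c)))


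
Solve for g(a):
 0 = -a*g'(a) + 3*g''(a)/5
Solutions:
 g(a) = C1 + C2*erfi(sqrt(30)*a/6)


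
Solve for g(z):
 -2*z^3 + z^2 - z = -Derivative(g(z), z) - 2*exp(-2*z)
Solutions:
 g(z) = C1 + z^4/2 - z^3/3 + z^2/2 + exp(-2*z)


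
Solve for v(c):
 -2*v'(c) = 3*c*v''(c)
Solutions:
 v(c) = C1 + C2*c^(1/3)


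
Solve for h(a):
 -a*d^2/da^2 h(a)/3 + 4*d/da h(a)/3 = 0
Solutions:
 h(a) = C1 + C2*a^5


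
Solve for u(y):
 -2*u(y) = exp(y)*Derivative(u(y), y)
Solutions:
 u(y) = C1*exp(2*exp(-y))


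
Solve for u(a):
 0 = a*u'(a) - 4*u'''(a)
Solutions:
 u(a) = C1 + Integral(C2*airyai(2^(1/3)*a/2) + C3*airybi(2^(1/3)*a/2), a)


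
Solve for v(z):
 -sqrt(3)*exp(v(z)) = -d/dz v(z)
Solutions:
 v(z) = log(-1/(C1 + sqrt(3)*z))


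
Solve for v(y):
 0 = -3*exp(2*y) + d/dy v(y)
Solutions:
 v(y) = C1 + 3*exp(2*y)/2


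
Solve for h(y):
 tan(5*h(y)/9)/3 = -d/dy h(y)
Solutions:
 h(y) = -9*asin(C1*exp(-5*y/27))/5 + 9*pi/5
 h(y) = 9*asin(C1*exp(-5*y/27))/5


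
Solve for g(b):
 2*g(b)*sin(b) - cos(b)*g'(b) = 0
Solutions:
 g(b) = C1/cos(b)^2


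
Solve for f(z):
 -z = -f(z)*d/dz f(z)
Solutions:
 f(z) = -sqrt(C1 + z^2)
 f(z) = sqrt(C1 + z^2)


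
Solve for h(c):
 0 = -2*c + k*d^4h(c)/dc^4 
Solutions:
 h(c) = C1 + C2*c + C3*c^2 + C4*c^3 + c^5/(60*k)


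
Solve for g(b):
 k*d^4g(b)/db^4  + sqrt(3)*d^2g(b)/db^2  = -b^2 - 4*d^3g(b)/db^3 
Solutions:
 g(b) = C1 + C2*b + C3*exp(b*(sqrt(-sqrt(3)*k + 4) - 2)/k) + C4*exp(-b*(sqrt(-sqrt(3)*k + 4) + 2)/k) - sqrt(3)*b^4/36 + 4*b^3/9 + b^2*(3*k - 16*sqrt(3))/9


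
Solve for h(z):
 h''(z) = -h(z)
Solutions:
 h(z) = C1*sin(z) + C2*cos(z)


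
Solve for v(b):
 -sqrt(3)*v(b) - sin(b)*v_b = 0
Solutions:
 v(b) = C1*(cos(b) + 1)^(sqrt(3)/2)/(cos(b) - 1)^(sqrt(3)/2)


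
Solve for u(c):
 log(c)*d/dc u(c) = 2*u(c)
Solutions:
 u(c) = C1*exp(2*li(c))


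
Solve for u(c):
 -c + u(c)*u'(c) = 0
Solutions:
 u(c) = -sqrt(C1 + c^2)
 u(c) = sqrt(C1 + c^2)


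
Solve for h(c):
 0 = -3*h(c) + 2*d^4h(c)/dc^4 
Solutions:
 h(c) = C1*exp(-2^(3/4)*3^(1/4)*c/2) + C2*exp(2^(3/4)*3^(1/4)*c/2) + C3*sin(2^(3/4)*3^(1/4)*c/2) + C4*cos(2^(3/4)*3^(1/4)*c/2)


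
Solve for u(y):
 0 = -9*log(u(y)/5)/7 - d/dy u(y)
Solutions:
 -7*Integral(1/(-log(_y) + log(5)), (_y, u(y)))/9 = C1 - y


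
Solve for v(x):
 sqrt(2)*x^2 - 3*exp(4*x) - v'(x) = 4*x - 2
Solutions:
 v(x) = C1 + sqrt(2)*x^3/3 - 2*x^2 + 2*x - 3*exp(4*x)/4


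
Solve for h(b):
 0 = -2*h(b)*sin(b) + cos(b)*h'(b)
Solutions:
 h(b) = C1/cos(b)^2


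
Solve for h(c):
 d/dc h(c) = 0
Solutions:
 h(c) = C1


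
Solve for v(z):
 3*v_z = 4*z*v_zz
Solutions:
 v(z) = C1 + C2*z^(7/4)


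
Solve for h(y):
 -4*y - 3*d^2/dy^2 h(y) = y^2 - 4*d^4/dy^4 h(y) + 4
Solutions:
 h(y) = C1 + C2*y + C3*exp(-sqrt(3)*y/2) + C4*exp(sqrt(3)*y/2) - y^4/36 - 2*y^3/9 - 10*y^2/9


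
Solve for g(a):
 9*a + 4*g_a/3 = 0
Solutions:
 g(a) = C1 - 27*a^2/8


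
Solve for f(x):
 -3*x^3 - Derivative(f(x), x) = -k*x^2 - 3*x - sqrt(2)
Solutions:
 f(x) = C1 + k*x^3/3 - 3*x^4/4 + 3*x^2/2 + sqrt(2)*x


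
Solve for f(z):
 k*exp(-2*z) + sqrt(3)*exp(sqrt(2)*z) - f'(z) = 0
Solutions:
 f(z) = C1 - k*exp(-2*z)/2 + sqrt(6)*exp(sqrt(2)*z)/2


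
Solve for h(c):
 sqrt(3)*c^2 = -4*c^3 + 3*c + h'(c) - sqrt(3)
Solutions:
 h(c) = C1 + c^4 + sqrt(3)*c^3/3 - 3*c^2/2 + sqrt(3)*c


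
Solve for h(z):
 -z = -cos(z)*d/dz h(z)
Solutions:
 h(z) = C1 + Integral(z/cos(z), z)


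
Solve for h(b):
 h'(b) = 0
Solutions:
 h(b) = C1


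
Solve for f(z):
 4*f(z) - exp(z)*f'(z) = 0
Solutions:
 f(z) = C1*exp(-4*exp(-z))


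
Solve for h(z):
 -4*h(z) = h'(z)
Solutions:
 h(z) = C1*exp(-4*z)


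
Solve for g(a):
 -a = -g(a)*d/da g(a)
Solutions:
 g(a) = -sqrt(C1 + a^2)
 g(a) = sqrt(C1 + a^2)


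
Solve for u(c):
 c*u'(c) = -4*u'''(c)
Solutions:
 u(c) = C1 + Integral(C2*airyai(-2^(1/3)*c/2) + C3*airybi(-2^(1/3)*c/2), c)


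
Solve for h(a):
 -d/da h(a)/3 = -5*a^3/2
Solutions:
 h(a) = C1 + 15*a^4/8


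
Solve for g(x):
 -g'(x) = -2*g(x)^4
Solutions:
 g(x) = (-1/(C1 + 6*x))^(1/3)
 g(x) = (-1/(C1 + 2*x))^(1/3)*(-3^(2/3) - 3*3^(1/6)*I)/6
 g(x) = (-1/(C1 + 2*x))^(1/3)*(-3^(2/3) + 3*3^(1/6)*I)/6


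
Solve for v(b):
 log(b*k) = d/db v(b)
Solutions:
 v(b) = C1 + b*log(b*k) - b


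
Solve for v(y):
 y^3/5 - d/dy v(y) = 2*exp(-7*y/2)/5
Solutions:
 v(y) = C1 + y^4/20 + 4*exp(-7*y/2)/35


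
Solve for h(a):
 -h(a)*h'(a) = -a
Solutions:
 h(a) = -sqrt(C1 + a^2)
 h(a) = sqrt(C1 + a^2)


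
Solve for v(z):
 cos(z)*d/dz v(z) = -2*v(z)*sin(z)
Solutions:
 v(z) = C1*cos(z)^2


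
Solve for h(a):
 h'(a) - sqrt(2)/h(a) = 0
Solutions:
 h(a) = -sqrt(C1 + 2*sqrt(2)*a)
 h(a) = sqrt(C1 + 2*sqrt(2)*a)


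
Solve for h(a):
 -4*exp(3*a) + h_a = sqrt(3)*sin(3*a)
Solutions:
 h(a) = C1 + 4*exp(3*a)/3 - sqrt(3)*cos(3*a)/3


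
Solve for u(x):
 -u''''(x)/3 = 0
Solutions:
 u(x) = C1 + C2*x + C3*x^2 + C4*x^3


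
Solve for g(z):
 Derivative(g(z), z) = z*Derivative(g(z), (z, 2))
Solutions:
 g(z) = C1 + C2*z^2


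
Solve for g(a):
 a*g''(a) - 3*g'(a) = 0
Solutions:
 g(a) = C1 + C2*a^4


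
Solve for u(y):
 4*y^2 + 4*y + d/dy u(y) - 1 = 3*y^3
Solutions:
 u(y) = C1 + 3*y^4/4 - 4*y^3/3 - 2*y^2 + y


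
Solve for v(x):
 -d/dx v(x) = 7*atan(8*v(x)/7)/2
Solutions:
 Integral(1/atan(8*_y/7), (_y, v(x))) = C1 - 7*x/2


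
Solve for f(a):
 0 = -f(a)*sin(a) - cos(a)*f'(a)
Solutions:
 f(a) = C1*cos(a)


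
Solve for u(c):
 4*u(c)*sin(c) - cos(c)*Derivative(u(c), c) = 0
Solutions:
 u(c) = C1/cos(c)^4


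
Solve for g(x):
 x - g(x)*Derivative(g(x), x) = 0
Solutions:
 g(x) = -sqrt(C1 + x^2)
 g(x) = sqrt(C1 + x^2)


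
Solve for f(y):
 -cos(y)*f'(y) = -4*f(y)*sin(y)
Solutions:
 f(y) = C1/cos(y)^4


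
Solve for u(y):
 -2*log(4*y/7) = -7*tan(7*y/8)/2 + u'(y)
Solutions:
 u(y) = C1 - 2*y*log(y) - 4*y*log(2) + 2*y + 2*y*log(7) - 4*log(cos(7*y/8))


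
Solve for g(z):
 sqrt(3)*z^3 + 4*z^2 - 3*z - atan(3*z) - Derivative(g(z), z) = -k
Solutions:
 g(z) = C1 + k*z + sqrt(3)*z^4/4 + 4*z^3/3 - 3*z^2/2 - z*atan(3*z) + log(9*z^2 + 1)/6


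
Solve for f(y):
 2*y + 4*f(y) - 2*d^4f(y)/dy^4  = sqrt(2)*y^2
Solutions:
 f(y) = C1*exp(-2^(1/4)*y) + C2*exp(2^(1/4)*y) + C3*sin(2^(1/4)*y) + C4*cos(2^(1/4)*y) + sqrt(2)*y^2/4 - y/2


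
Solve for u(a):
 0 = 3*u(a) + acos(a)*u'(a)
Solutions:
 u(a) = C1*exp(-3*Integral(1/acos(a), a))


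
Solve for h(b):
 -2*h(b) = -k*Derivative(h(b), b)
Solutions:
 h(b) = C1*exp(2*b/k)


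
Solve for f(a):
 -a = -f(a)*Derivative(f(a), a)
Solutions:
 f(a) = -sqrt(C1 + a^2)
 f(a) = sqrt(C1 + a^2)


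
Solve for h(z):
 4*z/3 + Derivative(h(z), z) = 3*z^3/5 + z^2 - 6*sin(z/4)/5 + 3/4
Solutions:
 h(z) = C1 + 3*z^4/20 + z^3/3 - 2*z^2/3 + 3*z/4 + 24*cos(z/4)/5


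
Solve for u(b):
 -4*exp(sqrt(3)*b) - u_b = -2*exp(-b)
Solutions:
 u(b) = C1 - 4*sqrt(3)*exp(sqrt(3)*b)/3 - 2*exp(-b)


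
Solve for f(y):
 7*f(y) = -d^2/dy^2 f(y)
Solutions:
 f(y) = C1*sin(sqrt(7)*y) + C2*cos(sqrt(7)*y)


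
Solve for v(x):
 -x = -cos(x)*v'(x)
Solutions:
 v(x) = C1 + Integral(x/cos(x), x)


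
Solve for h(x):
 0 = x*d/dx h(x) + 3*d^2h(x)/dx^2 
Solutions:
 h(x) = C1 + C2*erf(sqrt(6)*x/6)


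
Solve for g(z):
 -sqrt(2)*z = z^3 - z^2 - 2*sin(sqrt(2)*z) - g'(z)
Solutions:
 g(z) = C1 + z^4/4 - z^3/3 + sqrt(2)*z^2/2 + sqrt(2)*cos(sqrt(2)*z)


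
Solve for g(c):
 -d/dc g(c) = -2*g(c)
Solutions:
 g(c) = C1*exp(2*c)


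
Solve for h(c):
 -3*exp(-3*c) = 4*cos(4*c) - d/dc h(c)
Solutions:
 h(c) = C1 + sin(4*c) - exp(-3*c)


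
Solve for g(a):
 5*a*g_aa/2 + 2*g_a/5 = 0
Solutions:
 g(a) = C1 + C2*a^(21/25)


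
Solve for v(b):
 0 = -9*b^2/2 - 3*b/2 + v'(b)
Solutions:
 v(b) = C1 + 3*b^3/2 + 3*b^2/4


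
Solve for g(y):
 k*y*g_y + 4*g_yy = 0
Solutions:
 g(y) = Piecewise((-sqrt(2)*sqrt(pi)*C1*erf(sqrt(2)*sqrt(k)*y/4)/sqrt(k) - C2, (k > 0) | (k < 0)), (-C1*y - C2, True))


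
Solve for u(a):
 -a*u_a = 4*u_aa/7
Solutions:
 u(a) = C1 + C2*erf(sqrt(14)*a/4)


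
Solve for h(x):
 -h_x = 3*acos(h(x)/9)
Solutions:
 Integral(1/acos(_y/9), (_y, h(x))) = C1 - 3*x


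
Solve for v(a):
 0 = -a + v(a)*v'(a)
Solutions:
 v(a) = -sqrt(C1 + a^2)
 v(a) = sqrt(C1 + a^2)


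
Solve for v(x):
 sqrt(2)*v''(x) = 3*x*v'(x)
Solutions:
 v(x) = C1 + C2*erfi(2^(1/4)*sqrt(3)*x/2)


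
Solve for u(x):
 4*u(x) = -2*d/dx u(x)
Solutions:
 u(x) = C1*exp(-2*x)


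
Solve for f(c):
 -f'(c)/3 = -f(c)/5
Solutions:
 f(c) = C1*exp(3*c/5)


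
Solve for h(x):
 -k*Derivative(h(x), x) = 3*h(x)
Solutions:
 h(x) = C1*exp(-3*x/k)


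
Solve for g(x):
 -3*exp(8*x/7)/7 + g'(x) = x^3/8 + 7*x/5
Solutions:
 g(x) = C1 + x^4/32 + 7*x^2/10 + 3*exp(8*x/7)/8


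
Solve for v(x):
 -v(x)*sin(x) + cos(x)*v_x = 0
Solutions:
 v(x) = C1/cos(x)


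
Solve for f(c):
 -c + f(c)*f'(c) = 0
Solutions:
 f(c) = -sqrt(C1 + c^2)
 f(c) = sqrt(C1 + c^2)


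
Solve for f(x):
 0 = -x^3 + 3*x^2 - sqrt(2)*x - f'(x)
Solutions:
 f(x) = C1 - x^4/4 + x^3 - sqrt(2)*x^2/2


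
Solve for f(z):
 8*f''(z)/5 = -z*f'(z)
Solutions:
 f(z) = C1 + C2*erf(sqrt(5)*z/4)


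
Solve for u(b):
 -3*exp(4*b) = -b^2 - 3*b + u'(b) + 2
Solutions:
 u(b) = C1 + b^3/3 + 3*b^2/2 - 2*b - 3*exp(4*b)/4


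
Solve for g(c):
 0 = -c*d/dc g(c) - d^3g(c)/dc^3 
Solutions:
 g(c) = C1 + Integral(C2*airyai(-c) + C3*airybi(-c), c)


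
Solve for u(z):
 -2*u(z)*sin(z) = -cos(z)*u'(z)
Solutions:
 u(z) = C1/cos(z)^2


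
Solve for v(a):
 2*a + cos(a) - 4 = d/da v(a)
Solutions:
 v(a) = C1 + a^2 - 4*a + sin(a)


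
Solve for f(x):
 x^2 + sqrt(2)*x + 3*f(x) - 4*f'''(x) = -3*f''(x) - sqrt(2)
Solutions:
 f(x) = C1*exp(x*(-(4*sqrt(39) + 25)^(1/3) - 1/(4*sqrt(39) + 25)^(1/3) + 2)/8)*sin(sqrt(3)*x*(-(4*sqrt(39) + 25)^(1/3) + (4*sqrt(39) + 25)^(-1/3))/8) + C2*exp(x*(-(4*sqrt(39) + 25)^(1/3) - 1/(4*sqrt(39) + 25)^(1/3) + 2)/8)*cos(sqrt(3)*x*(-(4*sqrt(39) + 25)^(1/3) + (4*sqrt(39) + 25)^(-1/3))/8) + C3*exp(x*((4*sqrt(39) + 25)^(-1/3) + 1 + (4*sqrt(39) + 25)^(1/3))/4) - x^2/3 - sqrt(2)*x/3 - sqrt(2)/3 + 2/3


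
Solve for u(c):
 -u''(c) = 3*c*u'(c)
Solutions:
 u(c) = C1 + C2*erf(sqrt(6)*c/2)


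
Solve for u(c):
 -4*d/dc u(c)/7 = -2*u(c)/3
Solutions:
 u(c) = C1*exp(7*c/6)


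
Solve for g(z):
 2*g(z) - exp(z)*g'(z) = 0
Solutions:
 g(z) = C1*exp(-2*exp(-z))


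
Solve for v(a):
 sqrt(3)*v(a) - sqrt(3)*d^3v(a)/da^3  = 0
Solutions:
 v(a) = C3*exp(a) + (C1*sin(sqrt(3)*a/2) + C2*cos(sqrt(3)*a/2))*exp(-a/2)


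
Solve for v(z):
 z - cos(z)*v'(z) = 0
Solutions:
 v(z) = C1 + Integral(z/cos(z), z)


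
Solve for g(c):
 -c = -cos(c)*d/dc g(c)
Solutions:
 g(c) = C1 + Integral(c/cos(c), c)


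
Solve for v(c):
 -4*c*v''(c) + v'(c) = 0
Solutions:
 v(c) = C1 + C2*c^(5/4)


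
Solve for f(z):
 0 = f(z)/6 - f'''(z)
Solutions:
 f(z) = C3*exp(6^(2/3)*z/6) + (C1*sin(2^(2/3)*3^(1/6)*z/4) + C2*cos(2^(2/3)*3^(1/6)*z/4))*exp(-6^(2/3)*z/12)


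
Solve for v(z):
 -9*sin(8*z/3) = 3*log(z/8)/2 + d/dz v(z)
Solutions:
 v(z) = C1 - 3*z*log(z)/2 + 3*z/2 + 9*z*log(2)/2 + 27*cos(8*z/3)/8


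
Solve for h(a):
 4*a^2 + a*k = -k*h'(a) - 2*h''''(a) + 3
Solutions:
 h(a) = C1 + C2*exp(2^(2/3)*a*(-k)^(1/3)/2) + C3*exp(2^(2/3)*a*(-k)^(1/3)*(-1 + sqrt(3)*I)/4) + C4*exp(-2^(2/3)*a*(-k)^(1/3)*(1 + sqrt(3)*I)/4) - 4*a^3/(3*k) - a^2/2 + 3*a/k
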